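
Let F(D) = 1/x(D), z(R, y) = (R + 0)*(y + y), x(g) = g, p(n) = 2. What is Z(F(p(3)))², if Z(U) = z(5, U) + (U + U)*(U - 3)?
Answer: 25/4 ≈ 6.2500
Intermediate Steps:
z(R, y) = 2*R*y (z(R, y) = R*(2*y) = 2*R*y)
F(D) = 1/D
Z(U) = 10*U + 2*U*(-3 + U) (Z(U) = 2*5*U + (U + U)*(U - 3) = 10*U + (2*U)*(-3 + U) = 10*U + 2*U*(-3 + U))
Z(F(p(3)))² = (2*(2 + 1/2)/2)² = (2*(½)*(2 + ½))² = (2*(½)*(5/2))² = (5/2)² = 25/4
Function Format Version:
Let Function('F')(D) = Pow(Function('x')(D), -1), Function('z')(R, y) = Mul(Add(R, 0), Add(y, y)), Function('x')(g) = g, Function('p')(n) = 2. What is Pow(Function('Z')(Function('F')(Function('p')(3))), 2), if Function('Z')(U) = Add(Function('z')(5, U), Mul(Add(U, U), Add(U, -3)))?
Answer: Rational(25, 4) ≈ 6.2500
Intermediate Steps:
Function('z')(R, y) = Mul(2, R, y) (Function('z')(R, y) = Mul(R, Mul(2, y)) = Mul(2, R, y))
Function('F')(D) = Pow(D, -1)
Function('Z')(U) = Add(Mul(10, U), Mul(2, U, Add(-3, U))) (Function('Z')(U) = Add(Mul(2, 5, U), Mul(Add(U, U), Add(U, -3))) = Add(Mul(10, U), Mul(Mul(2, U), Add(-3, U))) = Add(Mul(10, U), Mul(2, U, Add(-3, U))))
Pow(Function('Z')(Function('F')(Function('p')(3))), 2) = Pow(Mul(2, Pow(2, -1), Add(2, Pow(2, -1))), 2) = Pow(Mul(2, Rational(1, 2), Add(2, Rational(1, 2))), 2) = Pow(Mul(2, Rational(1, 2), Rational(5, 2)), 2) = Pow(Rational(5, 2), 2) = Rational(25, 4)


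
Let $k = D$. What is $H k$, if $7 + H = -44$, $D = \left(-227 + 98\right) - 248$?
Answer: $19227$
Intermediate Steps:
$D = -377$ ($D = -129 - 248 = -377$)
$k = -377$
$H = -51$ ($H = -7 - 44 = -51$)
$H k = \left(-51\right) \left(-377\right) = 19227$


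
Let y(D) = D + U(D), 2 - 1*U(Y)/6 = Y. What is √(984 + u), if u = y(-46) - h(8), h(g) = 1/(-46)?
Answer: √2594262/46 ≈ 35.015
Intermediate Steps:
U(Y) = 12 - 6*Y
h(g) = -1/46
y(D) = 12 - 5*D (y(D) = D + (12 - 6*D) = 12 - 5*D)
u = 11133/46 (u = (12 - 5*(-46)) - 1*(-1/46) = (12 + 230) + 1/46 = 242 + 1/46 = 11133/46 ≈ 242.02)
√(984 + u) = √(984 + 11133/46) = √(56397/46) = √2594262/46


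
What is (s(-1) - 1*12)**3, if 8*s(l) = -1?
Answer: -912673/512 ≈ -1782.6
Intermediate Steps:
s(l) = -1/8 (s(l) = (1/8)*(-1) = -1/8)
(s(-1) - 1*12)**3 = (-1/8 - 1*12)**3 = (-1/8 - 12)**3 = (-97/8)**3 = -912673/512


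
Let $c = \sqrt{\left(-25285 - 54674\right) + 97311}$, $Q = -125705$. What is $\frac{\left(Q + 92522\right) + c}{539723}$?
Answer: $- \frac{33183}{539723} + \frac{6 \sqrt{482}}{539723} \approx -0.061237$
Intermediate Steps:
$c = 6 \sqrt{482}$ ($c = \sqrt{\left(-25285 - 54674\right) + 97311} = \sqrt{-79959 + 97311} = \sqrt{17352} = 6 \sqrt{482} \approx 131.73$)
$\frac{\left(Q + 92522\right) + c}{539723} = \frac{\left(-125705 + 92522\right) + 6 \sqrt{482}}{539723} = \left(-33183 + 6 \sqrt{482}\right) \frac{1}{539723} = - \frac{33183}{539723} + \frac{6 \sqrt{482}}{539723}$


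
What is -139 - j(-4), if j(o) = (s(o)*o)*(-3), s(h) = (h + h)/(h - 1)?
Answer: -791/5 ≈ -158.20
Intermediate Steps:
s(h) = 2*h/(-1 + h) (s(h) = (2*h)/(-1 + h) = 2*h/(-1 + h))
j(o) = -6*o²/(-1 + o) (j(o) = ((2*o/(-1 + o))*o)*(-3) = (2*o²/(-1 + o))*(-3) = -6*o²/(-1 + o))
-139 - j(-4) = -139 - (-6)*(-4)²/(-1 - 4) = -139 - (-6)*16/(-5) = -139 - (-6)*16*(-1)/5 = -139 - 1*96/5 = -139 - 96/5 = -791/5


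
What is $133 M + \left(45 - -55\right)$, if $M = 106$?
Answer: $14198$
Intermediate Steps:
$133 M + \left(45 - -55\right) = 133 \cdot 106 + \left(45 - -55\right) = 14098 + \left(45 + 55\right) = 14098 + 100 = 14198$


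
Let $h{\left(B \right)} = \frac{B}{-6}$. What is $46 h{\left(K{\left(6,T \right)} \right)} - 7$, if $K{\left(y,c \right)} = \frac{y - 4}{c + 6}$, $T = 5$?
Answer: $- \frac{277}{33} \approx -8.3939$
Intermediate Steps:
$K{\left(y,c \right)} = \frac{-4 + y}{6 + c}$
$h{\left(B \right)} = - \frac{B}{6}$ ($h{\left(B \right)} = B \left(- \frac{1}{6}\right) = - \frac{B}{6}$)
$46 h{\left(K{\left(6,T \right)} \right)} - 7 = 46 \left(- \frac{\frac{1}{6 + 5} \left(-4 + 6\right)}{6}\right) - 7 = 46 \left(- \frac{\frac{1}{11} \cdot 2}{6}\right) - 7 = 46 \left(\left(- \frac{1}{6}\right) \frac{2}{11}\right) - 7 = 46 \left(- \frac{1}{33}\right) - 7 = - \frac{46}{33} - 7 = - \frac{277}{33}$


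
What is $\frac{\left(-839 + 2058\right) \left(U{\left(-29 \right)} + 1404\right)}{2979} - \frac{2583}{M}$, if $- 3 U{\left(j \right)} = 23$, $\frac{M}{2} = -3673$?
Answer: $\frac{37534632557}{65651202} \approx 571.73$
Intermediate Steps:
$M = -7346$ ($M = 2 \left(-3673\right) = -7346$)
$U{\left(j \right)} = - \frac{23}{3}$ ($U{\left(j \right)} = \left(- \frac{1}{3}\right) 23 = - \frac{23}{3}$)
$\frac{\left(-839 + 2058\right) \left(U{\left(-29 \right)} + 1404\right)}{2979} - \frac{2583}{M} = \frac{\left(-839 + 2058\right) \left(- \frac{23}{3} + 1404\right)}{2979} - \frac{2583}{-7346} = 1219 \cdot \frac{4189}{3} \cdot \frac{1}{2979} - - \frac{2583}{7346} = \frac{5106391}{3} \cdot \frac{1}{2979} + \frac{2583}{7346} = \frac{5106391}{8937} + \frac{2583}{7346} = \frac{37534632557}{65651202}$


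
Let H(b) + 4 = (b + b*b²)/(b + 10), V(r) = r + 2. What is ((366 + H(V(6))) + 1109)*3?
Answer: 13499/3 ≈ 4499.7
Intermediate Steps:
V(r) = 2 + r
H(b) = -4 + (b + b³)/(10 + b) (H(b) = -4 + (b + b*b²)/(b + 10) = -4 + (b + b³)/(10 + b))
((366 + H(V(6))) + 1109)*3 = ((366 + (-40 + (2 + 6)³ - 3*(2 + 6))/(10 + (2 + 6))) + 1109)*3 = ((366 + (-40 + 8³ - 3*8)/(10 + 8)) + 1109)*3 = ((366 + (-40 + 512 - 24)/18) + 1109)*3 = ((366 + (1/18)*448) + 1109)*3 = ((366 + 224/9) + 1109)*3 = (3518/9 + 1109)*3 = (13499/9)*3 = 13499/3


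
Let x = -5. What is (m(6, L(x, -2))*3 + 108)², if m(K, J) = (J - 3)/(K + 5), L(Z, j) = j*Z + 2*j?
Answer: 1432809/121 ≈ 11841.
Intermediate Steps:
L(Z, j) = 2*j + Z*j (L(Z, j) = Z*j + 2*j = 2*j + Z*j)
m(K, J) = (-3 + J)/(5 + K)
(m(6, L(x, -2))*3 + 108)² = (((-3 - 2*(2 - 5))/(5 + 6))*3 + 108)² = (((-3 - 2*(-3))/11)*3 + 108)² = (((-3 + 6)/11)*3 + 108)² = (((1/11)*3)*3 + 108)² = ((3/11)*3 + 108)² = (9/11 + 108)² = (1197/11)² = 1432809/121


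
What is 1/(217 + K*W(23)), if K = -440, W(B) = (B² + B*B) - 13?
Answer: -1/459583 ≈ -2.1759e-6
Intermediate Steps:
W(B) = -13 + 2*B² (W(B) = (B² + B²) - 13 = 2*B² - 13 = -13 + 2*B²)
1/(217 + K*W(23)) = 1/(217 - 440*(-13 + 2*23²)) = 1/(217 - 440*(-13 + 2*529)) = 1/(217 - 440*(-13 + 1058)) = 1/(217 - 440*1045) = 1/(217 - 459800) = 1/(-459583) = -1/459583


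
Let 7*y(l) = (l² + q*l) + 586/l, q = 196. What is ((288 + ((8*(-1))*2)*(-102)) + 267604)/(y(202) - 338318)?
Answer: -190553468/231070537 ≈ -0.82465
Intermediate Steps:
y(l) = 28*l + l²/7 + 586/(7*l) (y(l) = ((l² + 196*l) + 586/l)/7 = (l² + 196*l + 586/l)/7 = 28*l + l²/7 + 586/(7*l))
((288 + ((8*(-1))*2)*(-102)) + 267604)/(y(202) - 338318) = ((288 + ((8*(-1))*2)*(-102)) + 267604)/((⅐)*(586 + 202²*(196 + 202))/202 - 338318) = ((288 - 8*2*(-102)) + 267604)/((⅐)*(1/202)*(586 + 40804*398) - 338318) = ((288 - 16*(-102)) + 267604)/((⅐)*(1/202)*(586 + 16239992) - 338318) = ((288 + 1632) + 267604)/((⅐)*(1/202)*16240578 - 338318) = (1920 + 267604)/(8120289/707 - 338318) = 269524/(-231070537/707) = 269524*(-707/231070537) = -190553468/231070537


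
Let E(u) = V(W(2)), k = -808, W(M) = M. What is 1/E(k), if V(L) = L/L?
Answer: 1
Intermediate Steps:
V(L) = 1
E(u) = 1
1/E(k) = 1/1 = 1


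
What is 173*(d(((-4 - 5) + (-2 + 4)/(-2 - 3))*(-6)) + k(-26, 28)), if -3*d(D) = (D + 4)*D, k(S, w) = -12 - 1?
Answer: -4967349/25 ≈ -1.9869e+5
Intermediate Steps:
k(S, w) = -13
d(D) = -D*(4 + D)/3 (d(D) = -(D + 4)*D/3 = -(4 + D)*D/3 = -D*(4 + D)/3)
173*(d(((-4 - 5) + (-2 + 4)/(-2 - 3))*(-6)) + k(-26, 28)) = 173*(-((-4 - 5) + (-2 + 4)/(-2 - 3))*(-6)*(4 + ((-4 - 5) + (-2 + 4)/(-2 - 3))*(-6))/3 - 13) = 173*(-(-9 + 2/(-5))*(-6)*(4 + (-9 + 2/(-5))*(-6))/3 - 13) = 173*(-(-9 + 2*(-⅕))*(-6)*(4 + (-9 + 2*(-⅕))*(-6))/3 - 13) = 173*(-(-9 - ⅖)*(-6)*(4 + (-9 - ⅖)*(-6))/3 - 13) = 173*(-(-47/5*(-6))*(4 - 47/5*(-6))/3 - 13) = 173*(-⅓*282/5*(4 + 282/5) - 13) = 173*(-⅓*282/5*302/5 - 13) = 173*(-28388/25 - 13) = 173*(-28713/25) = -4967349/25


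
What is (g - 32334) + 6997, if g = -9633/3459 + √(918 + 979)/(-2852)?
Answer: -29216772/1153 - √1897/2852 ≈ -25340.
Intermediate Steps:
g = -3211/1153 - √1897/2852 (g = -9633*1/3459 + √1897*(-1/2852) = -3211/1153 - √1897/2852 ≈ -2.8002)
(g - 32334) + 6997 = ((-3211/1153 - √1897/2852) - 32334) + 6997 = (-37284313/1153 - √1897/2852) + 6997 = -29216772/1153 - √1897/2852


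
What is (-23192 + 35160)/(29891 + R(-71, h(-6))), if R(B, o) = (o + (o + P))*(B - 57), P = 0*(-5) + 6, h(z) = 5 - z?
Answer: 11968/26307 ≈ 0.45494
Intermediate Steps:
P = 6 (P = 0 + 6 = 6)
R(B, o) = (-57 + B)*(6 + 2*o) (R(B, o) = (o + (o + 6))*(B - 57) = (o + (6 + o))*(-57 + B) = (6 + 2*o)*(-57 + B) = (-57 + B)*(6 + 2*o))
(-23192 + 35160)/(29891 + R(-71, h(-6))) = (-23192 + 35160)/(29891 + (-342 - 114*(5 - 1*(-6)) + 6*(-71) + 2*(-71)*(5 - 1*(-6)))) = 11968/(29891 + (-342 - 114*(5 + 6) - 426 + 2*(-71)*(5 + 6))) = 11968/(29891 + (-342 - 114*11 - 426 + 2*(-71)*11)) = 11968/(29891 + (-342 - 1254 - 426 - 1562)) = 11968/(29891 - 3584) = 11968/26307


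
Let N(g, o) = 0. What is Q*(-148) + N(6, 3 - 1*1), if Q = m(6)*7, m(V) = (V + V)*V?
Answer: -74592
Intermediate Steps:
m(V) = 2*V**2 (m(V) = (2*V)*V = 2*V**2)
Q = 504 (Q = (2*6**2)*7 = (2*36)*7 = 72*7 = 504)
Q*(-148) + N(6, 3 - 1*1) = 504*(-148) + 0 = -74592 + 0 = -74592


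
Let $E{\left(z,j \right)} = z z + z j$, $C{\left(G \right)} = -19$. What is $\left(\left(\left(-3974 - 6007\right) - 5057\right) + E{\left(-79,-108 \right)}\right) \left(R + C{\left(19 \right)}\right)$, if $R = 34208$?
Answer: $-9060085$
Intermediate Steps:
$E{\left(z,j \right)} = z^{2} + j z$
$\left(\left(\left(-3974 - 6007\right) - 5057\right) + E{\left(-79,-108 \right)}\right) \left(R + C{\left(19 \right)}\right) = \left(\left(\left(-3974 - 6007\right) - 5057\right) - 79 \left(-108 - 79\right)\right) \left(34208 - 19\right) = \left(\left(-9981 - 5057\right) - -14773\right) 34189 = \left(-15038 + 14773\right) 34189 = \left(-265\right) 34189 = -9060085$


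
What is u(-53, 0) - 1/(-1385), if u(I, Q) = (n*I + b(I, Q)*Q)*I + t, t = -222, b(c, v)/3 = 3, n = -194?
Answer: -755057679/1385 ≈ -5.4517e+5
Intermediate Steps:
b(c, v) = 9 (b(c, v) = 3*3 = 9)
u(I, Q) = -222 + I*(-194*I + 9*Q) (u(I, Q) = (-194*I + 9*Q)*I - 222 = I*(-194*I + 9*Q) - 222 = -222 + I*(-194*I + 9*Q))
u(-53, 0) - 1/(-1385) = (-222 - 194*(-53)² + 9*(-53)*0) - 1/(-1385) = (-222 - 194*2809 + 0) - 1*(-1/1385) = (-222 - 544946 + 0) + 1/1385 = -545168 + 1/1385 = -755057679/1385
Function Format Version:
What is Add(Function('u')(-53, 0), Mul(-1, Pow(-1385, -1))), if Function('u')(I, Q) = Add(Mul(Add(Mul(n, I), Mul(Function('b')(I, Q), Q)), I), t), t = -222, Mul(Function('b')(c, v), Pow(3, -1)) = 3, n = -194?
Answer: Rational(-755057679, 1385) ≈ -5.4517e+5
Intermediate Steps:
Function('b')(c, v) = 9 (Function('b')(c, v) = Mul(3, 3) = 9)
Function('u')(I, Q) = Add(-222, Mul(I, Add(Mul(-194, I), Mul(9, Q)))) (Function('u')(I, Q) = Add(Mul(Add(Mul(-194, I), Mul(9, Q)), I), -222) = Add(Mul(I, Add(Mul(-194, I), Mul(9, Q))), -222) = Add(-222, Mul(I, Add(Mul(-194, I), Mul(9, Q)))))
Add(Function('u')(-53, 0), Mul(-1, Pow(-1385, -1))) = Add(Add(-222, Mul(-194, Pow(-53, 2)), Mul(9, -53, 0)), Mul(-1, Pow(-1385, -1))) = Add(Add(-222, Mul(-194, 2809), 0), Mul(-1, Rational(-1, 1385))) = Add(Add(-222, -544946, 0), Rational(1, 1385)) = Add(-545168, Rational(1, 1385)) = Rational(-755057679, 1385)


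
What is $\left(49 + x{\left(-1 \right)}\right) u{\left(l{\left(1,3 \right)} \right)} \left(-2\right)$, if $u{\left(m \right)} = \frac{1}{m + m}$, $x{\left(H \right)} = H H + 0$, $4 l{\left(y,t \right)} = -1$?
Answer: $200$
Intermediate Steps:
$l{\left(y,t \right)} = - \frac{1}{4}$ ($l{\left(y,t \right)} = \frac{1}{4} \left(-1\right) = - \frac{1}{4}$)
$x{\left(H \right)} = H^{2}$ ($x{\left(H \right)} = H^{2} + 0 = H^{2}$)
$u{\left(m \right)} = \frac{1}{2 m}$
$\left(49 + x{\left(-1 \right)}\right) u{\left(l{\left(1,3 \right)} \right)} \left(-2\right) = \left(49 + \left(-1\right)^{2}\right) \frac{1}{2 \left(- \frac{1}{4}\right)} \left(-2\right) = \left(49 + 1\right) \frac{1}{2} \left(-4\right) \left(-2\right) = 50 \left(\left(-2\right) \left(-2\right)\right) = 50 \cdot 4 = 200$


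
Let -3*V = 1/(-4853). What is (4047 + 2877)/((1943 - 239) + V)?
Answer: 100806516/24808537 ≈ 4.0634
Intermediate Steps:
V = 1/14559 (V = -⅓/(-4853) = -⅓*(-1/4853) = 1/14559 ≈ 6.8686e-5)
(4047 + 2877)/((1943 - 239) + V) = (4047 + 2877)/((1943 - 239) + 1/14559) = 6924/(1704 + 1/14559) = 6924/(24808537/14559) = 6924*(14559/24808537) = 100806516/24808537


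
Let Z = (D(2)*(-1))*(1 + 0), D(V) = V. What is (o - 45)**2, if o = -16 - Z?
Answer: 3481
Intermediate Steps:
Z = -2 (Z = (2*(-1))*(1 + 0) = -2*1 = -2)
o = -14 (o = -16 - 1*(-2) = -16 + 2 = -14)
(o - 45)**2 = (-14 - 45)**2 = (-59)**2 = 3481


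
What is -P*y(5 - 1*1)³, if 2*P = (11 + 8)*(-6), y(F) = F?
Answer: 3648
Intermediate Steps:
P = -57 (P = ((11 + 8)*(-6))/2 = (19*(-6))/2 = (½)*(-114) = -57)
-P*y(5 - 1*1)³ = -(-57)*(5 - 1*1)³ = -(-57)*(5 - 1)³ = -(-57)*4³ = -(-57)*64 = -1*(-3648) = 3648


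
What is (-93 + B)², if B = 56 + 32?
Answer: 25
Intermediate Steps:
B = 88
(-93 + B)² = (-93 + 88)² = (-5)² = 25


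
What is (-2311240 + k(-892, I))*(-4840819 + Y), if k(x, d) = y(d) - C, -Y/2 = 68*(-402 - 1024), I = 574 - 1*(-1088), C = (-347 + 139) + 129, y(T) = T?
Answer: 10731971641617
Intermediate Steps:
C = -79 (C = -208 + 129 = -79)
I = 1662 (I = 574 + 1088 = 1662)
Y = 193936 (Y = -136*(-402 - 1024) = -136*(-1426) = -2*(-96968) = 193936)
k(x, d) = 79 + d (k(x, d) = d - 1*(-79) = d + 79 = 79 + d)
(-2311240 + k(-892, I))*(-4840819 + Y) = (-2311240 + (79 + 1662))*(-4840819 + 193936) = (-2311240 + 1741)*(-4646883) = -2309499*(-4646883) = 10731971641617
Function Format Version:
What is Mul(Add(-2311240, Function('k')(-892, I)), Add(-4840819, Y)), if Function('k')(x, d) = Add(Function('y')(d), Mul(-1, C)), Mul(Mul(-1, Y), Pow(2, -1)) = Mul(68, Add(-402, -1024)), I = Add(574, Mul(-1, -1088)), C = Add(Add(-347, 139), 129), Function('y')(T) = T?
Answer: 10731971641617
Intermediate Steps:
C = -79 (C = Add(-208, 129) = -79)
I = 1662 (I = Add(574, 1088) = 1662)
Y = 193936 (Y = Mul(-2, Mul(68, Add(-402, -1024))) = Mul(-2, Mul(68, -1426)) = Mul(-2, -96968) = 193936)
Function('k')(x, d) = Add(79, d) (Function('k')(x, d) = Add(d, Mul(-1, -79)) = Add(d, 79) = Add(79, d))
Mul(Add(-2311240, Function('k')(-892, I)), Add(-4840819, Y)) = Mul(Add(-2311240, Add(79, 1662)), Add(-4840819, 193936)) = Mul(Add(-2311240, 1741), -4646883) = Mul(-2309499, -4646883) = 10731971641617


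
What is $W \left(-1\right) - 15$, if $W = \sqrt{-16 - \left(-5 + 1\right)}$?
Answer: $-15 - 2 i \sqrt{3} \approx -15.0 - 3.4641 i$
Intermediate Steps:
$W = 2 i \sqrt{3}$ ($W = \sqrt{-16 - -4} = \sqrt{-16 + 4} = \sqrt{-12} = 2 i \sqrt{3} \approx 3.4641 i$)
$W \left(-1\right) - 15 = 2 i \sqrt{3} \left(-1\right) - 15 = - 2 i \sqrt{3} - 15 = -15 - 2 i \sqrt{3}$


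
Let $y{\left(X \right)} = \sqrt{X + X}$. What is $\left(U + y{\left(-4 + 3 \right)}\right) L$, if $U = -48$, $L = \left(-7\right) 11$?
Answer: $3696 - 77 i \sqrt{2} \approx 3696.0 - 108.89 i$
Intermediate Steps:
$L = -77$
$y{\left(X \right)} = \sqrt{2} \sqrt{X}$ ($y{\left(X \right)} = \sqrt{2 X} = \sqrt{2} \sqrt{X}$)
$\left(U + y{\left(-4 + 3 \right)}\right) L = \left(-48 + \sqrt{2} \sqrt{-4 + 3}\right) \left(-77\right) = \left(-48 + \sqrt{2} \sqrt{-1}\right) \left(-77\right) = \left(-48 + \sqrt{2} i\right) \left(-77\right) = \left(-48 + i \sqrt{2}\right) \left(-77\right) = 3696 - 77 i \sqrt{2}$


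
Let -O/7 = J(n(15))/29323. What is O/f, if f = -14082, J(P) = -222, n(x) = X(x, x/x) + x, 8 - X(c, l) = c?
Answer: -37/9831583 ≈ -3.7634e-6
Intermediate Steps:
X(c, l) = 8 - c
n(x) = 8 (n(x) = (8 - x) + x = 8)
O = 222/4189 (O = -(-1554)/29323 = -7*(-222/29323) = 222/4189 ≈ 0.052996)
O/f = (222/4189)/(-14082) = (222/4189)*(-1/14082) = -37/9831583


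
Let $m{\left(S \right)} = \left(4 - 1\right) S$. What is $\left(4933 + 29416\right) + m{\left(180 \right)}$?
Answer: $34889$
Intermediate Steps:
$m{\left(S \right)} = 3 S$
$\left(4933 + 29416\right) + m{\left(180 \right)} = \left(4933 + 29416\right) + 3 \cdot 180 = 34349 + 540 = 34889$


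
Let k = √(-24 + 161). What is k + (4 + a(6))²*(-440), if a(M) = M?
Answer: -44000 + √137 ≈ -43988.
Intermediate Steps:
k = √137 ≈ 11.705
k + (4 + a(6))²*(-440) = √137 + (4 + 6)²*(-440) = √137 + 10²*(-440) = √137 + 100*(-440) = √137 - 44000 = -44000 + √137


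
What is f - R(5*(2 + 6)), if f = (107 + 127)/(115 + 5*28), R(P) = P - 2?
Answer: -3152/85 ≈ -37.082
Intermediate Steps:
R(P) = -2 + P
f = 78/85 (f = 234/(115 + 140) = 234/255 = 234*(1/255) = 78/85 ≈ 0.91765)
f - R(5*(2 + 6)) = 78/85 - (-2 + 5*(2 + 6)) = 78/85 - (-2 + 5*8) = 78/85 - (-2 + 40) = 78/85 - 1*38 = 78/85 - 38 = -3152/85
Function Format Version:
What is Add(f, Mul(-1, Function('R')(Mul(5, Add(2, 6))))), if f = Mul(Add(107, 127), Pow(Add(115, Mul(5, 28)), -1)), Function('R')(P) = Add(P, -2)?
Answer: Rational(-3152, 85) ≈ -37.082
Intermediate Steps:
Function('R')(P) = Add(-2, P)
f = Rational(78, 85) (f = Mul(234, Pow(Add(115, 140), -1)) = Mul(234, Pow(255, -1)) = Mul(234, Rational(1, 255)) = Rational(78, 85) ≈ 0.91765)
Add(f, Mul(-1, Function('R')(Mul(5, Add(2, 6))))) = Add(Rational(78, 85), Mul(-1, Add(-2, Mul(5, Add(2, 6))))) = Add(Rational(78, 85), Mul(-1, Add(-2, Mul(5, 8)))) = Add(Rational(78, 85), Mul(-1, Add(-2, 40))) = Add(Rational(78, 85), Mul(-1, 38)) = Add(Rational(78, 85), -38) = Rational(-3152, 85)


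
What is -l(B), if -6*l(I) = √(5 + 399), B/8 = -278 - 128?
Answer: √101/3 ≈ 3.3500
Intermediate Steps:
B = -3248 (B = 8*(-278 - 128) = 8*(-406) = -3248)
l(I) = -√101/3 (l(I) = -√(5 + 399)/6 = -√101/3)
-l(B) = -(-1)*√101/3 = √101/3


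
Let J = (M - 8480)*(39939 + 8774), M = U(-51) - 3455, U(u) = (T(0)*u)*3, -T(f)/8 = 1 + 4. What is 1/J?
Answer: -1/283266095 ≈ -3.5302e-9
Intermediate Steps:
T(f) = -40 (T(f) = -8*(1 + 4) = -8*5 = -40)
U(u) = -120*u (U(u) = -40*u*3 = -120*u)
M = 2665 (M = -120*(-51) - 3455 = 6120 - 3455 = 2665)
J = -283266095 (J = (2665 - 8480)*(39939 + 8774) = -5815*48713 = -283266095)
1/J = 1/(-283266095) = -1/283266095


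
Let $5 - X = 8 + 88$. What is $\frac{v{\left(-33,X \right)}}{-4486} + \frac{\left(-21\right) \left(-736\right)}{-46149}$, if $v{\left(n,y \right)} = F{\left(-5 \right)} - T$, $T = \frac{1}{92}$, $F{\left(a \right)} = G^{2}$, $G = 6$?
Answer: $- \frac{2177225337}{6348748696} \approx -0.34294$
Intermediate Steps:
$F{\left(a \right)} = 36$ ($F{\left(a \right)} = 6^{2} = 36$)
$T = \frac{1}{92} \approx 0.01087$
$X = -91$ ($X = 5 - \left(8 + 88\right) = 5 - 96 = -91$)
$v{\left(n,y \right)} = \frac{3311}{92}$ ($v{\left(n,y \right)} = 36 - \frac{1}{92} = \frac{3311}{92}$)
$\frac{v{\left(-33,X \right)}}{-4486} + \frac{\left(-21\right) \left(-736\right)}{-46149} = \frac{3311}{92 \left(-4486\right)} + \frac{\left(-21\right) \left(-736\right)}{-46149} = \frac{3311}{92} \left(- \frac{1}{4486}\right) + 15456 \left(- \frac{1}{46149}\right) = - \frac{3311}{412712} - \frac{5152}{15383} = - \frac{2177225337}{6348748696}$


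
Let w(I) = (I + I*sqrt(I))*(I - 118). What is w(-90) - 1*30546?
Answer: -11826 + 56160*I*sqrt(10) ≈ -11826.0 + 1.7759e+5*I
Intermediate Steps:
w(I) = (-118 + I)*(I + I**(3/2)) (w(I) = (I + I**(3/2))*(-118 + I) = (-118 + I)*(I + I**(3/2)))
w(-90) - 1*30546 = ((-90)**2 + (-90)**(5/2) - 118*(-90) - (-31860)*I*sqrt(10)) - 1*30546 = (8100 + 24300*I*sqrt(10) + 10620 - (-31860)*I*sqrt(10)) - 30546 = (8100 + 24300*I*sqrt(10) + 10620 + 31860*I*sqrt(10)) - 30546 = (18720 + 56160*I*sqrt(10)) - 30546 = -11826 + 56160*I*sqrt(10)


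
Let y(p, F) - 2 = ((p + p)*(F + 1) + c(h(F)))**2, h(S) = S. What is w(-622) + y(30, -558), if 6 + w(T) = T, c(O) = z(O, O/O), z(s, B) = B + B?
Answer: 1116762098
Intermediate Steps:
z(s, B) = 2*B
c(O) = 2 (c(O) = 2*(O/O) = 2*1 = 2)
w(T) = -6 + T
y(p, F) = 2 + (2 + 2*p*(1 + F))**2 (y(p, F) = 2 + ((p + p)*(F + 1) + 2)**2 = 2 + ((2*p)*(1 + F) + 2)**2 = 2 + (2*p*(1 + F) + 2)**2 = 2 + (2 + 2*p*(1 + F))**2)
w(-622) + y(30, -558) = (-6 - 622) + (2 + 4*(1 + 30 - 558*30)**2) = -628 + (2 + 4*(1 + 30 - 16740)**2) = -628 + (2 + 4*(-16709)**2) = -628 + (2 + 4*279190681) = -628 + (2 + 1116762724) = -628 + 1116762726 = 1116762098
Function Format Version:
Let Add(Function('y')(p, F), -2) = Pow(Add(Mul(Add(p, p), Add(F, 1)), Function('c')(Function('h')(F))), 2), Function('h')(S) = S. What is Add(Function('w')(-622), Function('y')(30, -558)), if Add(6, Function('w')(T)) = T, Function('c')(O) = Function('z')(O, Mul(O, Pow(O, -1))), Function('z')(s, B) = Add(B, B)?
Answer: 1116762098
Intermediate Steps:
Function('z')(s, B) = Mul(2, B)
Function('c')(O) = 2 (Function('c')(O) = Mul(2, Mul(O, Pow(O, -1))) = Mul(2, 1) = 2)
Function('w')(T) = Add(-6, T)
Function('y')(p, F) = Add(2, Pow(Add(2, Mul(2, p, Add(1, F))), 2)) (Function('y')(p, F) = Add(2, Pow(Add(Mul(Add(p, p), Add(F, 1)), 2), 2)) = Add(2, Pow(Add(Mul(Mul(2, p), Add(1, F)), 2), 2)) = Add(2, Pow(Add(Mul(2, p, Add(1, F)), 2), 2)) = Add(2, Pow(Add(2, Mul(2, p, Add(1, F))), 2)))
Add(Function('w')(-622), Function('y')(30, -558)) = Add(Add(-6, -622), Add(2, Mul(4, Pow(Add(1, 30, Mul(-558, 30)), 2)))) = Add(-628, Add(2, Mul(4, Pow(Add(1, 30, -16740), 2)))) = Add(-628, Add(2, Mul(4, Pow(-16709, 2)))) = Add(-628, Add(2, Mul(4, 279190681))) = Add(-628, Add(2, 1116762724)) = Add(-628, 1116762726) = 1116762098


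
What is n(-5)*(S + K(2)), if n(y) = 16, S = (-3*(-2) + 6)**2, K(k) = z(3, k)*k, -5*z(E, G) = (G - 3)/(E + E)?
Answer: 34576/15 ≈ 2305.1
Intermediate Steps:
z(E, G) = -(-3 + G)/(10*E) (z(E, G) = -(G - 3)/(5*(E + E)) = -(-3 + G)/(5*(2*E)) = -(-3 + G)*1/(2*E)/5 = -(-3 + G)/(10*E))
K(k) = k*(1/10 - k/30) (K(k) = ((1/10)*(3 - k)/3)*k = ((1/10)*(1/3)*(3 - k))*k = (1/10 - k/30)*k = k*(1/10 - k/30))
S = 144 (S = (6 + 6)**2 = 12**2 = 144)
n(-5)*(S + K(2)) = 16*(144 + (1/30)*2*(3 - 1*2)) = 16*(144 + (1/30)*2*(3 - 2)) = 16*(144 + (1/30)*2*1) = 16*(144 + 1/15) = 16*(2161/15) = 34576/15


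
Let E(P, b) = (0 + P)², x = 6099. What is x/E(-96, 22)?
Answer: 2033/3072 ≈ 0.66178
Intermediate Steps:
E(P, b) = P²
x/E(-96, 22) = 6099/((-96)²) = 6099/9216 = 6099*(1/9216) = 2033/3072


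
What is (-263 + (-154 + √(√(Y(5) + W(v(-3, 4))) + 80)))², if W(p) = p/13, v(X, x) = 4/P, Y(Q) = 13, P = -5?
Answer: (27105 - √65*√(5200 + 29*√65))²/4225 ≈ 1.6635e+5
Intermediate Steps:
v(X, x) = -⅘ (v(X, x) = 4/(-5) = 4*(-⅕) = -⅘)
W(p) = p/13 (W(p) = p*(1/13) = p/13)
(-263 + (-154 + √(√(Y(5) + W(v(-3, 4))) + 80)))² = (-263 + (-154 + √(√(13 + (1/13)*(-⅘)) + 80)))² = (-263 + (-154 + √(√(13 - 4/65) + 80)))² = (-263 + (-154 + √(√(841/65) + 80)))² = (-263 + (-154 + √(29*√65/65 + 80)))² = (-263 + (-154 + √(80 + 29*√65/65)))² = (-417 + √(80 + 29*√65/65))²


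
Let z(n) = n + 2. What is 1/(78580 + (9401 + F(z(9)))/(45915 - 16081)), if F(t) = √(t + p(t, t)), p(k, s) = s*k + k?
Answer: 34970894509957/2748023910280672249 - 14917*√143/2748023910280672249 ≈ 1.2726e-5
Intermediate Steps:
z(n) = 2 + n
p(k, s) = k + k*s (p(k, s) = k*s + k = k + k*s)
F(t) = √(t + t*(1 + t))
1/(78580 + (9401 + F(z(9)))/(45915 - 16081)) = 1/(78580 + (9401 + √((2 + 9)*(2 + (2 + 9))))/(45915 - 16081)) = 1/(78580 + (9401 + √(11*(2 + 11)))/29834) = 1/(78580 + (9401 + √(11*13))*(1/29834)) = 1/(78580 + (9401 + √143)*(1/29834)) = 1/(78580 + (1343/4262 + √143/29834)) = 1/(334909303/4262 + √143/29834)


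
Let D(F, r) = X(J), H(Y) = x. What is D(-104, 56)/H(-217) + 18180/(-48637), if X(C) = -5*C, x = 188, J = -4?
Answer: -611275/2285939 ≈ -0.26741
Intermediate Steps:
H(Y) = 188
D(F, r) = 20 (D(F, r) = -5*(-4) = 20)
D(-104, 56)/H(-217) + 18180/(-48637) = 20/188 + 18180/(-48637) = 20*(1/188) + 18180*(-1/48637) = 5/47 - 18180/48637 = -611275/2285939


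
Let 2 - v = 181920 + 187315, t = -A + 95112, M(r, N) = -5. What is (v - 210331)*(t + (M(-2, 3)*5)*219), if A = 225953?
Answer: 79003846224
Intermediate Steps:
t = -130841 (t = -1*225953 + 95112 = -225953 + 95112 = -130841)
v = -369233 (v = 2 - (181920 + 187315) = 2 - 1*369235 = 2 - 369235 = -369233)
(v - 210331)*(t + (M(-2, 3)*5)*219) = (-369233 - 210331)*(-130841 - 5*5*219) = -579564*(-130841 - 25*219) = -579564*(-130841 - 5475) = -579564*(-136316) = 79003846224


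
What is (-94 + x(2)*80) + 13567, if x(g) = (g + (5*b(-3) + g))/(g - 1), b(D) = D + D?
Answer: 11393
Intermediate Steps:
b(D) = 2*D
x(g) = (-30 + 2*g)/(-1 + g) (x(g) = (g + (5*(2*(-3)) + g))/(g - 1) = (g + (5*(-6) + g))/(-1 + g) = (g + (-30 + g))/(-1 + g) = (-30 + 2*g)/(-1 + g))
(-94 + x(2)*80) + 13567 = (-94 + (2*(-15 + 2)/(-1 + 2))*80) + 13567 = (-94 + (2*(-13)/1)*80) + 13567 = (-94 + (2*1*(-13))*80) + 13567 = (-94 - 26*80) + 13567 = (-94 - 2080) + 13567 = -2174 + 13567 = 11393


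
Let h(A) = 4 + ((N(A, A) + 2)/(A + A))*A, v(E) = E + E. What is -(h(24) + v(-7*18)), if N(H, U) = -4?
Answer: 249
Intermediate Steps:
v(E) = 2*E
h(A) = 3 (h(A) = 4 + ((-4 + 2)/(A + A))*A = 4 + (-2*1/(2*A))*A = 4 + (-1/A)*A = 4 - 1 = 3)
-(h(24) + v(-7*18)) = -(3 + 2*(-7*18)) = -(3 + 2*(-126)) = -(3 - 252) = -1*(-249) = 249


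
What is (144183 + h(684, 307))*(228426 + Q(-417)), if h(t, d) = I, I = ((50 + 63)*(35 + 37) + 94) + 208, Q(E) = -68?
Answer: 34852226318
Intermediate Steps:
I = 8438 (I = (113*72 + 94) + 208 = (8136 + 94) + 208 = 8230 + 208 = 8438)
h(t, d) = 8438
(144183 + h(684, 307))*(228426 + Q(-417)) = (144183 + 8438)*(228426 - 68) = 152621*228358 = 34852226318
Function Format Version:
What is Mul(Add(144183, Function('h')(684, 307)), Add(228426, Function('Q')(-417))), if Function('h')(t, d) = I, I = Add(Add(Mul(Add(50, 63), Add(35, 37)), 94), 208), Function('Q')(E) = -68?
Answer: 34852226318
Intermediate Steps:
I = 8438 (I = Add(Add(Mul(113, 72), 94), 208) = Add(Add(8136, 94), 208) = Add(8230, 208) = 8438)
Function('h')(t, d) = 8438
Mul(Add(144183, Function('h')(684, 307)), Add(228426, Function('Q')(-417))) = Mul(Add(144183, 8438), Add(228426, -68)) = Mul(152621, 228358) = 34852226318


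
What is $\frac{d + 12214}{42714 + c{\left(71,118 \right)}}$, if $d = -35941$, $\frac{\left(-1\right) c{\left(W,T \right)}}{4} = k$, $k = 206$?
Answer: $- \frac{23727}{41890} \approx -0.56641$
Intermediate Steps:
$c{\left(W,T \right)} = -824$ ($c{\left(W,T \right)} = \left(-4\right) 206 = -824$)
$\frac{d + 12214}{42714 + c{\left(71,118 \right)}} = \frac{-35941 + 12214}{42714 - 824} = - \frac{23727}{41890}$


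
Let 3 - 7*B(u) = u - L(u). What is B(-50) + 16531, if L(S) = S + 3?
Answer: 115723/7 ≈ 16532.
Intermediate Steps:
L(S) = 3 + S
B(u) = 6/7 (B(u) = 3/7 - (u - (3 + u))/7 = 3/7 - (u + (-3 - u))/7 = 3/7 - 1/7*(-3) = 3/7 + 3/7 = 6/7)
B(-50) + 16531 = 6/7 + 16531 = 115723/7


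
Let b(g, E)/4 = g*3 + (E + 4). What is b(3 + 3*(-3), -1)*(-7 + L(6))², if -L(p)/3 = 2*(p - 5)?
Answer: -10140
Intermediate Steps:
b(g, E) = 16 + 4*E + 12*g (b(g, E) = 4*(g*3 + (E + 4)) = 4*(3*g + (4 + E)) = 4*(4 + E + 3*g) = 16 + 4*E + 12*g)
L(p) = 30 - 6*p (L(p) = -6*(p - 5) = -6*(-5 + p) = -3*(-10 + 2*p) = 30 - 6*p)
b(3 + 3*(-3), -1)*(-7 + L(6))² = (16 + 4*(-1) + 12*(3 + 3*(-3)))*(-7 + (30 - 6*6))² = (16 - 4 + 12*(3 - 9))*(-7 + (30 - 36))² = (16 - 4 + 12*(-6))*(-7 - 6)² = (16 - 4 - 72)*(-13)² = -60*169 = -10140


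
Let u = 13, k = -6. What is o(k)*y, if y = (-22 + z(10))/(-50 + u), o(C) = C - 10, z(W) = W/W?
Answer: -336/37 ≈ -9.0811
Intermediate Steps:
z(W) = 1
o(C) = -10 + C
y = 21/37 (y = (-22 + 1)/(-50 + 13) = -21/(-37) = -21*(-1/37) = 21/37 ≈ 0.56757)
o(k)*y = (-10 - 6)*(21/37) = -16*21/37 = -336/37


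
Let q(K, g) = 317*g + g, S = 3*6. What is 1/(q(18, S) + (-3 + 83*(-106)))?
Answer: -1/3077 ≈ -0.00032499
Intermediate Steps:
S = 18
q(K, g) = 318*g
1/(q(18, S) + (-3 + 83*(-106))) = 1/(318*18 + (-3 + 83*(-106))) = 1/(5724 + (-3 - 8798)) = 1/(5724 - 8801) = 1/(-3077) = -1/3077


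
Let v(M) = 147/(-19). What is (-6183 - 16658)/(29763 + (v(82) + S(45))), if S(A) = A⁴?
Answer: -433979/78477225 ≈ -0.0055300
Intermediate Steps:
v(M) = -147/19 (v(M) = 147*(-1/19) = -147/19)
(-6183 - 16658)/(29763 + (v(82) + S(45))) = (-6183 - 16658)/(29763 + (-147/19 + 45⁴)) = -22841/(29763 + (-147/19 + 4100625)) = -22841/(29763 + 77911728/19) = -22841/78477225/19 = -22841*19/78477225 = -433979/78477225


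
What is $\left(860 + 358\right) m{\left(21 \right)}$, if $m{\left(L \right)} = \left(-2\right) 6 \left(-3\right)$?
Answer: $43848$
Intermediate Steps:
$m{\left(L \right)} = 36$ ($m{\left(L \right)} = \left(-12\right) \left(-3\right) = 36$)
$\left(860 + 358\right) m{\left(21 \right)} = \left(860 + 358\right) 36 = 1218 \cdot 36 = 43848$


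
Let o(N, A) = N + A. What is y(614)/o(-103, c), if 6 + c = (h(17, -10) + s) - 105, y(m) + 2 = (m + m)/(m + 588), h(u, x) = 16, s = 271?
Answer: -588/43873 ≈ -0.013402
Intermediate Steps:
y(m) = -2 + 2*m/(588 + m) (y(m) = -2 + (m + m)/(m + 588) = -2 + (2*m)/(588 + m) = -2 + 2*m/(588 + m))
c = 176 (c = -6 + ((16 + 271) - 105) = -6 + (287 - 105) = -6 + 182 = 176)
o(N, A) = A + N
y(614)/o(-103, c) = (-1176/(588 + 614))/(176 - 103) = -1176/1202/73 = -1176*1/1202*(1/73) = -588/601*1/73 = -588/43873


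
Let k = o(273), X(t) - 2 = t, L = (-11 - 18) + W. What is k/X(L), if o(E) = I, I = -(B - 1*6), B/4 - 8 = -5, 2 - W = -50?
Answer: -6/25 ≈ -0.24000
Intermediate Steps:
W = 52 (W = 2 - 1*(-50) = 2 + 50 = 52)
B = 12 (B = 32 + 4*(-5) = 32 - 20 = 12)
L = 23 (L = (-11 - 18) + 52 = -29 + 52 = 23)
X(t) = 2 + t
I = -6 (I = -(12 - 1*6) = -(12 - 6) = -1*6 = -6)
o(E) = -6
k = -6
k/X(L) = -6/(2 + 23) = -6/25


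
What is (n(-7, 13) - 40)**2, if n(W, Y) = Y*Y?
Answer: 16641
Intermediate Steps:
n(W, Y) = Y**2
(n(-7, 13) - 40)**2 = (13**2 - 40)**2 = (169 - 40)**2 = 129**2 = 16641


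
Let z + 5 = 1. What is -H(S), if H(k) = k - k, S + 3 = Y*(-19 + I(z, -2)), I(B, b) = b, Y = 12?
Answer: 0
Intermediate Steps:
z = -4 (z = -5 + 1 = -4)
S = -255 (S = -3 + 12*(-19 - 2) = -3 + 12*(-21) = -3 - 252 = -255)
H(k) = 0
-H(S) = -1*0 = 0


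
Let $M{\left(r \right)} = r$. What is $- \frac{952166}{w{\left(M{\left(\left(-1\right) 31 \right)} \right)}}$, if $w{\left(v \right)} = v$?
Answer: $\frac{952166}{31} \approx 30715.0$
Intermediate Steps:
$- \frac{952166}{w{\left(M{\left(\left(-1\right) 31 \right)} \right)}} = - \frac{952166}{\left(-1\right) 31} = - \frac{952166}{-31} = \left(-952166\right) \left(- \frac{1}{31}\right) = \frac{952166}{31}$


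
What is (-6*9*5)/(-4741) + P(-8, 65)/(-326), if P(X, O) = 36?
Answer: -41328/772783 ≈ -0.053479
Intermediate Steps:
(-6*9*5)/(-4741) + P(-8, 65)/(-326) = (-6*9*5)/(-4741) + 36/(-326) = -54*5*(-1/4741) + 36*(-1/326) = -270*(-1/4741) - 18/163 = 270/4741 - 18/163 = -41328/772783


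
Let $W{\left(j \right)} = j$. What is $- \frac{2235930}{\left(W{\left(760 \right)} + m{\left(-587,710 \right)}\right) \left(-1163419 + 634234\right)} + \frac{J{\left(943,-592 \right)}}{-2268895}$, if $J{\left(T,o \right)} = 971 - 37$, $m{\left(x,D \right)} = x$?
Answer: $\frac{1921997544}{80044346705} \approx 0.024012$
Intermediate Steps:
$J{\left(T,o \right)} = 934$
$- \frac{2235930}{\left(W{\left(760 \right)} + m{\left(-587,710 \right)}\right) \left(-1163419 + 634234\right)} + \frac{J{\left(943,-592 \right)}}{-2268895} = - \frac{2235930}{\left(760 - 587\right) \left(-1163419 + 634234\right)} + \frac{934}{-2268895} = - \frac{2235930}{173 \left(-529185\right)} + 934 \left(- \frac{1}{2268895}\right) = - \frac{2235930}{-91549005} - \frac{934}{2268895} = \left(-2235930\right) \left(- \frac{1}{91549005}\right) - \frac{934}{2268895} = \frac{149062}{6103267} - \frac{934}{2268895} = \frac{1921997544}{80044346705}$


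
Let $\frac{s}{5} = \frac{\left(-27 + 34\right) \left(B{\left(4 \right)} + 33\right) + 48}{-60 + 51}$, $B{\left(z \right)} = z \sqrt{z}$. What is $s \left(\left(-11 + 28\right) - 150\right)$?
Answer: $\frac{222775}{9} \approx 24753.0$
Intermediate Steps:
$B{\left(z \right)} = z^{\frac{3}{2}}$
$s = - \frac{1675}{9}$ ($s = 5 \frac{\left(-27 + 34\right) \left(4^{\frac{3}{2}} + 33\right) + 48}{-60 + 51} = 5 \frac{7 \left(8 + 33\right) + 48}{-9} = 5 \left(7 \cdot 41 + 48\right) \left(- \frac{1}{9}\right) = 5 \left(287 + 48\right) \left(- \frac{1}{9}\right) = 5 \cdot 335 \left(- \frac{1}{9}\right) = 5 \left(- \frac{335}{9}\right) = - \frac{1675}{9} \approx -186.11$)
$s \left(\left(-11 + 28\right) - 150\right) = - \frac{1675 \left(\left(-11 + 28\right) - 150\right)}{9} = - \frac{1675 \left(17 - 150\right)}{9} = \left(- \frac{1675}{9}\right) \left(-133\right) = \frac{222775}{9}$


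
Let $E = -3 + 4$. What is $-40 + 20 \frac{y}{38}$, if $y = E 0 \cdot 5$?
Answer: $-40$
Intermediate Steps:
$E = 1$
$y = 0$ ($y = 1 \cdot 0 \cdot 5 = 0 \cdot 5 = 0$)
$-40 + 20 \frac{y}{38} = -40 + 20 \cdot \frac{0}{38} = -40 + 20 \cdot 0 \cdot \frac{1}{38} = -40 + 20 \cdot 0 = -40 + 0 = -40$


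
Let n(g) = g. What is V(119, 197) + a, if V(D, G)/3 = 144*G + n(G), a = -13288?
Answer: 72407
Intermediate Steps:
V(D, G) = 435*G (V(D, G) = 3*(144*G + G) = 3*(145*G) = 435*G)
V(119, 197) + a = 435*197 - 13288 = 85695 - 13288 = 72407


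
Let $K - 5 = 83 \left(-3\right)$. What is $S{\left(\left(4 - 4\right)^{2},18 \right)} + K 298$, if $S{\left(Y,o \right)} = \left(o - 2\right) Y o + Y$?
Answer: $-72712$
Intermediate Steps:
$K = -244$ ($K = 5 + 83 \left(-3\right) = 5 - 249 = -244$)
$S{\left(Y,o \right)} = Y + Y o \left(-2 + o\right)$ ($S{\left(Y,o \right)} = \left(-2 + o\right) Y o + Y = Y \left(-2 + o\right) o + Y = Y o \left(-2 + o\right) + Y = Y + Y o \left(-2 + o\right)$)
$S{\left(\left(4 - 4\right)^{2},18 \right)} + K 298 = \left(4 - 4\right)^{2} \left(1 + 18^{2} - 36\right) - 72712 = 0^{2} \left(1 + 324 - 36\right) - 72712 = 0 \cdot 289 - 72712 = 0 - 72712 = -72712$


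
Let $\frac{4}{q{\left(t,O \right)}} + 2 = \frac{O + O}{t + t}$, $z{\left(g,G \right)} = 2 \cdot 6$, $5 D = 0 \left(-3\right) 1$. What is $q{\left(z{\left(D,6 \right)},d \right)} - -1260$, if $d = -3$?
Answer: $\frac{11324}{9} \approx 1258.2$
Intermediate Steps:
$D = 0$ ($D = \frac{0 \left(-3\right) 1}{5} = \frac{0 \cdot 1}{5} = \frac{1}{5} \cdot 0 = 0$)
$z{\left(g,G \right)} = 12$
$q{\left(t,O \right)} = \frac{4}{-2 + \frac{O}{t}}$ ($q{\left(t,O \right)} = \frac{4}{-2 + \frac{O + O}{t + t}} = \frac{4}{-2 + \frac{2 O}{2 t}} = \frac{4}{-2 + 2 O \frac{1}{2 t}} = \frac{4}{-2 + \frac{O}{t}}$)
$q{\left(z{\left(D,6 \right)},d \right)} - -1260 = 4 \cdot 12 \frac{1}{-3 - 24} - -1260 = 4 \cdot 12 \frac{1}{-3 - 24} + 1260 = 4 \cdot 12 \frac{1}{-27} + 1260 = 4 \cdot 12 \left(- \frac{1}{27}\right) + 1260 = - \frac{16}{9} + 1260 = \frac{11324}{9}$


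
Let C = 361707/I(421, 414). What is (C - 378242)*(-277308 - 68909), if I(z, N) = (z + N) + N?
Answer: 163436080219567/1249 ≈ 1.3085e+11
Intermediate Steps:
I(z, N) = z + 2*N (I(z, N) = (N + z) + N = z + 2*N)
C = 361707/1249 (C = 361707/(421 + 2*414) = 361707/(421 + 828) = 361707/1249 ≈ 289.60)
(C - 378242)*(-277308 - 68909) = (361707/1249 - 378242)*(-277308 - 68909) = -472062551/1249*(-346217) = 163436080219567/1249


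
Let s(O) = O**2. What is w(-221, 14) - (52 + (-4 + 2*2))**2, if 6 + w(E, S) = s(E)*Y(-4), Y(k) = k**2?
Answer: 778746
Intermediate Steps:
w(E, S) = -6 + 16*E**2 (w(E, S) = -6 + E**2*(-4)**2 = -6 + E**2*16 = -6 + 16*E**2)
w(-221, 14) - (52 + (-4 + 2*2))**2 = (-6 + 16*(-221)**2) - (52 + (-4 + 2*2))**2 = (-6 + 16*48841) - (52 + (-4 + 4))**2 = (-6 + 781456) - (52 + 0)**2 = 781450 - 1*52**2 = 781450 - 1*2704 = 781450 - 2704 = 778746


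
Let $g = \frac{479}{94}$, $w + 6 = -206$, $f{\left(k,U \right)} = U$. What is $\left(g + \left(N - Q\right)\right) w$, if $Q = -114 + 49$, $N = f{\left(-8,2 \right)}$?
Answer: $- \frac{718362}{47} \approx -15284.0$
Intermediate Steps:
$N = 2$
$w = -212$ ($w = -6 - 206 = -212$)
$Q = -65$
$g = \frac{479}{94}$ ($g = 479 \cdot \frac{1}{94} = \frac{479}{94} \approx 5.0957$)
$\left(g + \left(N - Q\right)\right) w = \left(\frac{479}{94} + \left(2 - -65\right)\right) \left(-212\right) = \left(\frac{479}{94} + \left(2 + 65\right)\right) \left(-212\right) = \left(\frac{479}{94} + 67\right) \left(-212\right) = \frac{6777}{94} \left(-212\right) = - \frac{718362}{47}$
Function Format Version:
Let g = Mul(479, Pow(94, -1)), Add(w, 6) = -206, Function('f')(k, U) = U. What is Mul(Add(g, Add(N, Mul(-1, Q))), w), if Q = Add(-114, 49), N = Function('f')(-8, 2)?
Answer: Rational(-718362, 47) ≈ -15284.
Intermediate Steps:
N = 2
w = -212 (w = Add(-6, -206) = -212)
Q = -65
g = Rational(479, 94) (g = Mul(479, Rational(1, 94)) = Rational(479, 94) ≈ 5.0957)
Mul(Add(g, Add(N, Mul(-1, Q))), w) = Mul(Add(Rational(479, 94), Add(2, Mul(-1, -65))), -212) = Mul(Add(Rational(479, 94), Add(2, 65)), -212) = Mul(Add(Rational(479, 94), 67), -212) = Mul(Rational(6777, 94), -212) = Rational(-718362, 47)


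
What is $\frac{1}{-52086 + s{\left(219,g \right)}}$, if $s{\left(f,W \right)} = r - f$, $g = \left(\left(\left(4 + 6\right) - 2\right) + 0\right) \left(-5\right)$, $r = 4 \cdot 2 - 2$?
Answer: $- \frac{1}{52299} \approx -1.9121 \cdot 10^{-5}$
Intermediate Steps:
$r = 6$ ($r = 8 - 2 = 6$)
$g = -40$ ($g = \left(\left(10 - 2\right) + 0\right) \left(-5\right) = \left(8 + 0\right) \left(-5\right) = 8 \left(-5\right) = -40$)
$s{\left(f,W \right)} = 6 - f$
$\frac{1}{-52086 + s{\left(219,g \right)}} = \frac{1}{-52086 + \left(6 - 219\right)} = \frac{1}{-52086 - 213} = \frac{1}{-52299} = - \frac{1}{52299}$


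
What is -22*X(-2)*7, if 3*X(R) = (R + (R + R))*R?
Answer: -616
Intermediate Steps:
X(R) = R² (X(R) = ((R + (R + R))*R)/3 = ((R + 2*R)*R)/3 = ((3*R)*R)/3 = (3*R²)/3 = R²)
-22*X(-2)*7 = -22*(-2)²*7 = -22*4*7 = -88*7 = -616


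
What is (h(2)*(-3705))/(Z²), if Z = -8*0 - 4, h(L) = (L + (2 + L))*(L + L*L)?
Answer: -33345/4 ≈ -8336.3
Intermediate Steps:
h(L) = (2 + 2*L)*(L + L²)
Z = -4 (Z = 0 - 4 = -4)
(h(2)*(-3705))/(Z²) = ((2*2*(1 + 2² + 2*2))*(-3705))/((-4)²) = ((2*2*(1 + 4 + 4))*(-3705))/16 = ((2*2*9)*(-3705))*(1/16) = (36*(-3705))*(1/16) = -133380*1/16 = -33345/4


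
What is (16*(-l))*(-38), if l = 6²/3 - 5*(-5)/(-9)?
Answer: 50464/9 ≈ 5607.1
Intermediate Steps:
l = 83/9 (l = 36*(⅓) + 25*(-⅑) = 12 - 25/9 = 83/9 ≈ 9.2222)
(16*(-l))*(-38) = (16*(-1*83/9))*(-38) = (16*(-83/9))*(-38) = -1328/9*(-38) = 50464/9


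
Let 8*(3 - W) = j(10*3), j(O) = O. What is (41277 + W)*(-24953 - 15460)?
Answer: -6672388365/4 ≈ -1.6681e+9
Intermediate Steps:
W = -¾ (W = 3 - 5*3/4 = 3 - ⅛*30 = 3 - 15/4 = -¾ ≈ -0.75000)
(41277 + W)*(-24953 - 15460) = (41277 - ¾)*(-24953 - 15460) = (165105/4)*(-40413) = -6672388365/4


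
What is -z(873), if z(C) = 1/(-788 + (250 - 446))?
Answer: 1/984 ≈ 0.0010163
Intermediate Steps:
z(C) = -1/984 (z(C) = 1/(-788 - 196) = 1/(-984) = -1/984)
-z(873) = -1*(-1/984) = 1/984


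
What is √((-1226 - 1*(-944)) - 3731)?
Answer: I*√4013 ≈ 63.348*I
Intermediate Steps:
√((-1226 - 1*(-944)) - 3731) = √((-1226 + 944) - 3731) = √(-282 - 3731) = √(-4013) = I*√4013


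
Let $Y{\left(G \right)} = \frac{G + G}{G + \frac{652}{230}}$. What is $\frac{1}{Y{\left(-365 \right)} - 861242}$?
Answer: $- \frac{41649}{35869784108} \approx -1.1611 \cdot 10^{-6}$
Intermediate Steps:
$Y{\left(G \right)} = \frac{2 G}{\frac{326}{115} + G}$ ($Y{\left(G \right)} = \frac{2 G}{G + 652 \cdot \frac{1}{230}} = \frac{2 G}{G + \frac{326}{115}} = \frac{2 G}{\frac{326}{115} + G}$)
$\frac{1}{Y{\left(-365 \right)} - 861242} = \frac{1}{230 \left(-365\right) \frac{1}{326 + 115 \left(-365\right)} - 861242} = \frac{1}{230 \left(-365\right) \frac{1}{326 - 41975} - 861242} = \frac{1}{230 \left(-365\right) \frac{1}{-41649} - 861242} = \frac{1}{230 \left(-365\right) \left(- \frac{1}{41649}\right) - 861242} = \frac{1}{\frac{83950}{41649} - 861242} = \frac{1}{- \frac{35869784108}{41649}} = - \frac{41649}{35869784108}$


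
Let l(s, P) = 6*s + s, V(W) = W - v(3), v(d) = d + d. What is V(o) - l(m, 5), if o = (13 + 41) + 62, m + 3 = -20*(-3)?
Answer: -289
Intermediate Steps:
m = 57 (m = -3 - 20*(-3) = -3 + 60 = 57)
v(d) = 2*d
o = 116 (o = 54 + 62 = 116)
V(W) = -6 + W (V(W) = W - 2*3 = W - 1*6 = W - 6 = -6 + W)
l(s, P) = 7*s
V(o) - l(m, 5) = (-6 + 116) - 7*57 = 110 - 1*399 = 110 - 399 = -289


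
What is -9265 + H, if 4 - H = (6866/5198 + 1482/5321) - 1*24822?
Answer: 215175291808/13829279 ≈ 15559.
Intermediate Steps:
H = 343303561743/13829279 (H = 4 - ((6866/5198 + 1482/5321) - 1*24822) = 4 - ((6866*(1/5198) + 1482*(1/5321)) - 24822) = 4 - ((3433/2599 + 1482/5321) - 24822) = 4 - (22118711/13829279 - 24822) = 4 - 1*(-343248244627/13829279) = 4 + 343248244627/13829279 = 343303561743/13829279 ≈ 24824.)
-9265 + H = -9265 + 343303561743/13829279 = 215175291808/13829279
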